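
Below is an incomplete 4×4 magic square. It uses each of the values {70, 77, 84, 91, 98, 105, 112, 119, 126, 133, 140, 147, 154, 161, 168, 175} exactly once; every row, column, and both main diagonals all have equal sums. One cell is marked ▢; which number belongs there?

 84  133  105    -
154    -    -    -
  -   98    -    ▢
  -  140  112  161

The 16 entries sum to 1960, so each line sums to 1960/4 = 490.
Using row 1: 84 + 133 + 105 + ? → (1,4) = 490 − 322 = 168.
Row 4 must total 490; the given cells sum to 413, so (4,1) = 77.
Column 1: 84 + 154 + 77 + ? = 490, so (3,1) = 175.
Column 2 must total 490; the given cells sum to 371, so (2,2) = 119.
The remaining cell in main diagonal is (3,3) = 490 − 364 = 126.
Anti-diagonal must total 490; the given cells sum to 343, so (2,3) = 147.
Row 2 needs 490; the known cells sum to 420, so (2,4) = 70.
Row 3 must total 490; the given cells sum to 399, so (3,4) = 91.

91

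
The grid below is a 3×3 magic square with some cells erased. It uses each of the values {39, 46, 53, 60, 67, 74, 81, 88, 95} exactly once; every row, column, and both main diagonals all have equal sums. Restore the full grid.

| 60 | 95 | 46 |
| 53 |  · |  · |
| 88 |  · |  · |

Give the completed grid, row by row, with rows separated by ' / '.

The 9 entries sum to 603, so each line sums to 603/3 = 201.
Anti-diagonal needs 201; the known cells sum to 134, so (2,2) = 67.
From row 2, 201 − (53 + 67) gives (2,3) = 81.
The remaining cell in column 2 is (3,2) = 201 − 162 = 39.
Column 3: 46 + 81 + ? = 201, so (3,3) = 74.

60 95 46 / 53 67 81 / 88 39 74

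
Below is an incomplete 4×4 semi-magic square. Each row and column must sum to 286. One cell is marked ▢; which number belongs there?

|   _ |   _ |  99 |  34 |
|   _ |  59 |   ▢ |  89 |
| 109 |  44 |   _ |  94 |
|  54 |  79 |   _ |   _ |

The remaining cell in row 3 is (3,3) = 286 − 247 = 39.
Column 2 must total 286; the given cells sum to 182, so (1,2) = 104.
Column 4 must total 286; the given cells sum to 217, so (4,4) = 69.
From row 1, 286 − (104 + 99 + 34) gives (1,1) = 49.
From row 4, 286 − (54 + 79 + 69) gives (4,3) = 84.
Column 1 must total 286; the given cells sum to 212, so (2,1) = 74.
From column 3, 286 − (99 + 39 + 84) gives (2,3) = 64.

64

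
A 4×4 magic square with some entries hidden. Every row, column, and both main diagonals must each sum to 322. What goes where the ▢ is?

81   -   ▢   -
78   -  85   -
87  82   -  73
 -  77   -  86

Using row 3: 87 + 82 + 73 + ? → (3,3) = 322 − 242 = 80.
From column 1, 322 − (81 + 78 + 87) gives (4,1) = 76.
Main diagonal needs 322; the known cells sum to 247, so (2,2) = 75.
Anti-diagonal: 85 + 82 + 76 + ? = 322, so (1,4) = 79.
Row 2: 78 + 75 + 85 + ? = 322, so (2,4) = 84.
Using row 4: 76 + 77 + 86 + ? → (4,3) = 322 − 239 = 83.
The remaining cell in column 2 is (1,2) = 322 − 234 = 88.
Column 3: 85 + 80 + 83 + ? = 322, so (1,3) = 74.

74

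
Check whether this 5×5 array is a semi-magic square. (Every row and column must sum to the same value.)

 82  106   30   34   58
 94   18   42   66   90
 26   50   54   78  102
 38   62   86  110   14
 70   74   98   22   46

Yes

Row 1: 82 + 106 + 30 + 34 + 58 = 310.
Row 2: 94 + 18 + 42 + 66 + 90 = 310.
Row 3: 26 + 50 + 54 + 78 + 102 = 310.
Row 4: 38 + 62 + 86 + 110 + 14 = 310.
Row 5: 70 + 74 + 98 + 22 + 46 = 310.
Column 1: 82 + 94 + 26 + 38 + 70 = 310.
Column 2: 106 + 18 + 50 + 62 + 74 = 310.
Column 3: 30 + 42 + 54 + 86 + 98 = 310.
Column 4: 34 + 66 + 78 + 110 + 22 = 310.
Column 5: 58 + 90 + 102 + 14 + 46 = 310.
All lines sum to 310.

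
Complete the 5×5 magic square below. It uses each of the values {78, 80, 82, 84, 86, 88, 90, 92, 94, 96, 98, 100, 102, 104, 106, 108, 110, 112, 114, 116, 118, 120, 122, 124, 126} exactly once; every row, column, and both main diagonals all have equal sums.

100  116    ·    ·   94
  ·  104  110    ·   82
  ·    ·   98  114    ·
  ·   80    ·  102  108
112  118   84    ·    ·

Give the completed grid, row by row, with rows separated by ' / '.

The 25 entries sum to 2550, so each line sums to 2550/5 = 510.
Using column 2: 116 + 104 + 80 + 118 + ? → (3,2) = 510 − 418 = 92.
Main diagonal must total 510; the given cells sum to 404, so (5,5) = 106.
The remaining cell in anti-diagonal is (2,4) = 510 − 384 = 126.
Row 2 needs 510; the known cells sum to 422, so (2,1) = 88.
Using row 5: 112 + 118 + 84 + 106 + ? → (5,4) = 510 − 420 = 90.
Column 4 needs 510; the known cells sum to 432, so (1,4) = 78.
Column 5 must total 510; the given cells sum to 390, so (3,5) = 120.
Row 1 needs 510; the known cells sum to 388, so (1,3) = 122.
Using row 3: 92 + 98 + 114 + 120 + ? → (3,1) = 510 − 424 = 86.
The remaining cell in column 1 is (4,1) = 510 − 386 = 124.
Column 3 must total 510; the given cells sum to 414, so (4,3) = 96.

100 116 122 78 94 / 88 104 110 126 82 / 86 92 98 114 120 / 124 80 96 102 108 / 112 118 84 90 106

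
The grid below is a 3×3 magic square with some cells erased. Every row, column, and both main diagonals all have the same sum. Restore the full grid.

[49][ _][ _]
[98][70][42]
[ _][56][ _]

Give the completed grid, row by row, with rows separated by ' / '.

Row 2 is already complete: 98 + 70 + 42 = 210, so that is the magic constant.
Column 1 must total 210; the given cells sum to 147, so (3,1) = 63.
The remaining cell in column 2 is (1,2) = 210 − 126 = 84.
From main diagonal, 210 − (49 + 70) gives (3,3) = 91.
From anti-diagonal, 210 − (70 + 63) gives (1,3) = 77.

49 84 77 / 98 70 42 / 63 56 91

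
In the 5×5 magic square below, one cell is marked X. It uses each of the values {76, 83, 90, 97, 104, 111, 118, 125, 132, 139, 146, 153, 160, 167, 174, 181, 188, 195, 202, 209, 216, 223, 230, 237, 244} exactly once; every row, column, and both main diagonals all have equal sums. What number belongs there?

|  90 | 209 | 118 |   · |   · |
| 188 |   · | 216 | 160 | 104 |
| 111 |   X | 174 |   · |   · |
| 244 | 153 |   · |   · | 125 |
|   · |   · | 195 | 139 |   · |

The 25 entries sum to 4000, so each line sums to 4000/5 = 800.
Row 2 needs 800; the known cells sum to 668, so (2,2) = 132.
The remaining cell in column 1 is (5,1) = 800 − 633 = 167.
Column 3 needs 800; the known cells sum to 703, so (4,3) = 97.
Anti-diagonal needs 800; the known cells sum to 654, so (1,5) = 146.
Row 1 needs 800; the known cells sum to 563, so (1,4) = 237.
Row 4: 244 + 153 + 97 + 125 + ? = 800, so (4,4) = 181.
Column 4: 237 + 160 + 181 + 139 + ? = 800, so (3,4) = 83.
Main diagonal needs 800; the known cells sum to 577, so (5,5) = 223.
Row 5: 167 + 195 + 139 + 223 + ? = 800, so (5,2) = 76.
Column 2: 209 + 132 + 153 + 76 + ? = 800, so (3,2) = 230.

230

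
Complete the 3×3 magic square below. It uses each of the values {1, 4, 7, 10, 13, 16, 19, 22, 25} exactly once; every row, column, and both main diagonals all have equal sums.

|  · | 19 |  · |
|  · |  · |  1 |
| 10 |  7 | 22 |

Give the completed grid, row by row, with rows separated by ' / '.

The 9 entries sum to 117, so each line sums to 117/3 = 39.
From column 2, 39 − (19 + 7) gives (2,2) = 13.
From column 3, 39 − (1 + 22) gives (1,3) = 16.
Main diagonal needs 39; the known cells sum to 35, so (1,1) = 4.
Row 2 needs 39; the known cells sum to 14, so (2,1) = 25.

4 19 16 / 25 13 1 / 10 7 22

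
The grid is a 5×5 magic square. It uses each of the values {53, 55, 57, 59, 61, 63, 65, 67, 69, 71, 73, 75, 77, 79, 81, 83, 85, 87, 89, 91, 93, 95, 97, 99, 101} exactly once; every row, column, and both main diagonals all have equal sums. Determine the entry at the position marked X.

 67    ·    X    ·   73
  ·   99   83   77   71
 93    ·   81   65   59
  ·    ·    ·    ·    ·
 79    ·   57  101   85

95

The 25 entries sum to 1925, so each line sums to 1925/5 = 385.
Using row 2: 99 + 83 + 77 + 71 + ? → (2,1) = 385 − 330 = 55.
Row 3 must total 385; the given cells sum to 298, so (3,2) = 87.
Row 5 must total 385; the given cells sum to 322, so (5,2) = 63.
From column 1, 385 − (67 + 55 + 93 + 79) gives (4,1) = 91.
From column 5, 385 − (73 + 71 + 59 + 85) gives (4,5) = 97.
From main diagonal, 385 − (67 + 99 + 81 + 85) gives (4,4) = 53.
The remaining cell in anti-diagonal is (4,2) = 385 − 310 = 75.
Using row 4: 91 + 75 + 53 + 97 + ? → (4,3) = 385 − 316 = 69.
Column 2 needs 385; the known cells sum to 324, so (1,2) = 61.
Column 3 needs 385; the known cells sum to 290, so (1,3) = 95.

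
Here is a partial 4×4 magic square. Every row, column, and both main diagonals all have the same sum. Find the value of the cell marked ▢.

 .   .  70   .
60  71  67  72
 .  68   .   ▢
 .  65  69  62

Row 2 is complete and sums to 270; that is the magic constant.
Row 4 must total 270; the given cells sum to 196, so (4,1) = 74.
Column 2 must total 270; the given cells sum to 204, so (1,2) = 66.
The remaining cell in column 3 is (3,3) = 270 − 206 = 64.
Main diagonal needs 270; the known cells sum to 197, so (1,1) = 73.
The remaining cell in anti-diagonal is (1,4) = 270 − 209 = 61.
Column 1 must total 270; the given cells sum to 207, so (3,1) = 63.
Column 4: 61 + 72 + 62 + ? = 270, so (3,4) = 75.

75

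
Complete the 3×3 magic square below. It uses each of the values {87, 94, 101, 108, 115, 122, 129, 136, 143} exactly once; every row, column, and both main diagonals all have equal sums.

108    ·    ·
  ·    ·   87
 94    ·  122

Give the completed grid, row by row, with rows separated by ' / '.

The 9 entries sum to 1035, so each line sums to 1035/3 = 345.
Row 3: 94 + 122 + ? = 345, so (3,2) = 129.
Column 1: 108 + 94 + ? = 345, so (2,1) = 143.
Using column 3: 87 + 122 + ? → (1,3) = 345 − 209 = 136.
Main diagonal needs 345; the known cells sum to 230, so (2,2) = 115.
Row 1: 108 + 136 + ? = 345, so (1,2) = 101.

108 101 136 / 143 115 87 / 94 129 122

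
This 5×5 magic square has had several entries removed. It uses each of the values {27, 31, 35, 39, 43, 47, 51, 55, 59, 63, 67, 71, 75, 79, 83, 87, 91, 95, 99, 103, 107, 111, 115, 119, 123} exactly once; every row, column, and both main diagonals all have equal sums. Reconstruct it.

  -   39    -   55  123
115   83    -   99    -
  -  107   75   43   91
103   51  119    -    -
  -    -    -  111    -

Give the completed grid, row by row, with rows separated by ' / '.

The 25 entries sum to 1875, so each line sums to 1875/5 = 375.
Row 3 must total 375; the given cells sum to 316, so (3,1) = 59.
From column 2, 375 − (39 + 83 + 107 + 51) gives (5,2) = 95.
Column 4 needs 375; the known cells sum to 308, so (4,4) = 67.
Anti-diagonal needs 375; the known cells sum to 348, so (5,1) = 27.
Row 4: 103 + 51 + 119 + 67 + ? = 375, so (4,5) = 35.
From column 1, 375 − (115 + 59 + 103 + 27) gives (1,1) = 71.
Using main diagonal: 71 + 83 + 75 + 67 + ? → (5,5) = 375 − 296 = 79.
From row 1, 375 − (71 + 39 + 55 + 123) gives (1,3) = 87.
From row 5, 375 − (27 + 95 + 111 + 79) gives (5,3) = 63.
From column 3, 375 − (87 + 75 + 119 + 63) gives (2,3) = 31.
Column 5 needs 375; the known cells sum to 328, so (2,5) = 47.

71 39 87 55 123 / 115 83 31 99 47 / 59 107 75 43 91 / 103 51 119 67 35 / 27 95 63 111 79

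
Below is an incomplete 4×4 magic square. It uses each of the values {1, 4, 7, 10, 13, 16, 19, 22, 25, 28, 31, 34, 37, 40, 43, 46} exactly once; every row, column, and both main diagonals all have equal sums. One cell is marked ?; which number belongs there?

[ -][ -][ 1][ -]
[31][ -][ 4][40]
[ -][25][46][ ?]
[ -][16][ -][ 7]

The 16 entries sum to 376, so each line sums to 376/4 = 94.
Using row 2: 31 + 4 + 40 + ? → (2,2) = 94 − 75 = 19.
Column 2 must total 94; the given cells sum to 60, so (1,2) = 34.
Using column 3: 1 + 4 + 46 + ? → (4,3) = 94 − 51 = 43.
The remaining cell in main diagonal is (1,1) = 94 − 72 = 22.
Row 1: 22 + 34 + 1 + ? = 94, so (1,4) = 37.
From row 4, 94 − (16 + 43 + 7) gives (4,1) = 28.
Column 1 needs 94; the known cells sum to 81, so (3,1) = 13.
Column 4 needs 94; the known cells sum to 84, so (3,4) = 10.

10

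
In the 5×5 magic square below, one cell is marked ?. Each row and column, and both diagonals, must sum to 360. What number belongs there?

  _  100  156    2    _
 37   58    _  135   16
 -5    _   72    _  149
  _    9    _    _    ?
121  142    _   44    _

Using row 2: 37 + 58 + 135 + 16 + ? → (2,3) = 360 − 246 = 114.
The remaining cell in column 2 is (3,2) = 360 − 309 = 51.
Using anti-diagonal: 135 + 72 + 9 + 121 + ? → (1,5) = 360 − 337 = 23.
Row 1 needs 360; the known cells sum to 281, so (1,1) = 79.
From row 3, 360 − (-5 + 51 + 72 + 149) gives (3,4) = 93.
Column 1: 79 + 37 + (-5) + 121 + ? = 360, so (4,1) = 128.
Column 4 needs 360; the known cells sum to 274, so (4,4) = 86.
The remaining cell in main diagonal is (5,5) = 360 − 295 = 65.
Row 5: 121 + 142 + 44 + 65 + ? = 360, so (5,3) = -12.
Column 3 needs 360; the known cells sum to 330, so (4,3) = 30.
Using column 5: 23 + 16 + 149 + 65 + ? → (4,5) = 360 − 253 = 107.

107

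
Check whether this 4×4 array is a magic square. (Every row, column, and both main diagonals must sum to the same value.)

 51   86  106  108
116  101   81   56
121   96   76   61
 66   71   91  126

Row 1: 51 + 86 + 106 + 108 = 351.
Row 2: 116 + 101 + 81 + 56 = 354.
Row 3: 121 + 96 + 76 + 61 = 354.
Row 4: 66 + 71 + 91 + 126 = 354.
Column 1: 51 + 116 + 121 + 66 = 354.
Column 2: 86 + 101 + 96 + 71 = 354.
Column 3: 106 + 81 + 76 + 91 = 354.
Column 4: 108 + 56 + 61 + 126 = 351.
Main diagonal: 51 + 101 + 76 + 126 = 354.
Anti-diagonal: 108 + 81 + 96 + 66 = 351.

No — row 3 sums to 354 but column 4 sums to 351.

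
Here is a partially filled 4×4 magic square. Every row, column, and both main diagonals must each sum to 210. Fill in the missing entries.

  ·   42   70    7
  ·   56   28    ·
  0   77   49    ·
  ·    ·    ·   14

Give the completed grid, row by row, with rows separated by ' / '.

91 42 70 7 / 21 56 28 105 / 0 77 49 84 / 98 35 63 14

The remaining cell in row 1 is (1,1) = 210 − 119 = 91.
Row 3 needs 210; the known cells sum to 126, so (3,4) = 84.
Column 2 must total 210; the given cells sum to 175, so (4,2) = 35.
Column 3 needs 210; the known cells sum to 147, so (4,3) = 63.
From column 4, 210 − (7 + 84 + 14) gives (2,4) = 105.
Using anti-diagonal: 7 + 28 + 77 + ? → (4,1) = 210 − 112 = 98.
From row 2, 210 − (56 + 28 + 105) gives (2,1) = 21.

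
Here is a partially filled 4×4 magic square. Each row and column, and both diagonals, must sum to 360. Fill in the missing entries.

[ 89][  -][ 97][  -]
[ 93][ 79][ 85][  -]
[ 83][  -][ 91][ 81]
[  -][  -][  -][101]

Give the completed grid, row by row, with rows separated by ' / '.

89 99 97 75 / 93 79 85 103 / 83 105 91 81 / 95 77 87 101

Row 2 needs 360; the known cells sum to 257, so (2,4) = 103.
From row 3, 360 − (83 + 91 + 81) gives (3,2) = 105.
Column 1 needs 360; the known cells sum to 265, so (4,1) = 95.
Using column 3: 97 + 85 + 91 + ? → (4,3) = 360 − 273 = 87.
Using column 4: 103 + 81 + 101 + ? → (1,4) = 360 − 285 = 75.
The remaining cell in row 1 is (1,2) = 360 − 261 = 99.
The remaining cell in row 4 is (4,2) = 360 − 283 = 77.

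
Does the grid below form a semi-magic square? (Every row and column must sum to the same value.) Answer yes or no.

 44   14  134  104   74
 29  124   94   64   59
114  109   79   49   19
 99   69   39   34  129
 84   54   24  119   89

Yes

Row 1: 44 + 14 + 134 + 104 + 74 = 370.
Row 2: 29 + 124 + 94 + 64 + 59 = 370.
Row 3: 114 + 109 + 79 + 49 + 19 = 370.
Row 4: 99 + 69 + 39 + 34 + 129 = 370.
Row 5: 84 + 54 + 24 + 119 + 89 = 370.
Column 1: 44 + 29 + 114 + 99 + 84 = 370.
Column 2: 14 + 124 + 109 + 69 + 54 = 370.
Column 3: 134 + 94 + 79 + 39 + 24 = 370.
Column 4: 104 + 64 + 49 + 34 + 119 = 370.
Column 5: 74 + 59 + 19 + 129 + 89 = 370.
All lines sum to 370.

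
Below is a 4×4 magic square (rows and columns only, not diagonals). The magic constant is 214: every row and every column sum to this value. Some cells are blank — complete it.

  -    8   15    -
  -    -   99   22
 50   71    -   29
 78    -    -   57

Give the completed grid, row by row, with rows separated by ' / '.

85 8 15 106 / 1 92 99 22 / 50 71 64 29 / 78 43 36 57

The remaining cell in row 3 is (3,3) = 214 − 150 = 64.
Column 3: 15 + 99 + 64 + ? = 214, so (4,3) = 36.
Column 4: 22 + 29 + 57 + ? = 214, so (1,4) = 106.
From row 1, 214 − (8 + 15 + 106) gives (1,1) = 85.
Row 4 must total 214; the given cells sum to 171, so (4,2) = 43.
From column 1, 214 − (85 + 50 + 78) gives (2,1) = 1.
Column 2 must total 214; the given cells sum to 122, so (2,2) = 92.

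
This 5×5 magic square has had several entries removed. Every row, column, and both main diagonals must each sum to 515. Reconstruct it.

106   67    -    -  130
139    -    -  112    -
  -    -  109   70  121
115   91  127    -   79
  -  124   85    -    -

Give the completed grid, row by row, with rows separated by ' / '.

Row 4: 115 + 91 + 127 + 79 + ? = 515, so (4,4) = 103.
Using anti-diagonal: 130 + 112 + 109 + 91 + ? → (5,1) = 515 − 442 = 73.
Using column 1: 106 + 139 + 115 + 73 + ? → (3,1) = 515 − 433 = 82.
From row 3, 515 − (82 + 109 + 70 + 121) gives (3,2) = 133.
From column 2, 515 − (67 + 133 + 91 + 124) gives (2,2) = 100.
Main diagonal: 106 + 100 + 109 + 103 + ? = 515, so (5,5) = 97.
Row 5 must total 515; the given cells sum to 379, so (5,4) = 136.
Column 4 must total 515; the given cells sum to 421, so (1,4) = 94.
Column 5 needs 515; the known cells sum to 427, so (2,5) = 88.
Row 1: 106 + 67 + 94 + 130 + ? = 515, so (1,3) = 118.
The remaining cell in row 2 is (2,3) = 515 − 439 = 76.

106 67 118 94 130 / 139 100 76 112 88 / 82 133 109 70 121 / 115 91 127 103 79 / 73 124 85 136 97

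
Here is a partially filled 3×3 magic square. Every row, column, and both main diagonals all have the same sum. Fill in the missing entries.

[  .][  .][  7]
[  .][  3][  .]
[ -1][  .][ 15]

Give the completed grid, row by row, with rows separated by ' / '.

Anti-diagonal is already complete: 7 + 3 + -1 = 9, so that is the magic constant.
Using row 3: -1 + 15 + ? → (3,2) = 9 − 14 = -5.
Column 2: 3 + (-5) + ? = 9, so (1,2) = 11.
The remaining cell in column 3 is (2,3) = 9 − 22 = -13.
Using main diagonal: 3 + 15 + ? → (1,1) = 9 − 18 = -9.
Using row 2: 3 + (-13) + ? → (2,1) = 9 − (-10) = 19.

-9 11 7 / 19 3 -13 / -1 -5 15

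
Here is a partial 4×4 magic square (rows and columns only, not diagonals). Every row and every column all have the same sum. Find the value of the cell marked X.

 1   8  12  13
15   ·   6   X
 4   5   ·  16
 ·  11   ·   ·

Row 1 is complete and sums to 34; that is the magic constant.
Row 3: 4 + 5 + 16 + ? = 34, so (3,3) = 9.
Column 1: 1 + 15 + 4 + ? = 34, so (4,1) = 14.
Column 2 must total 34; the given cells sum to 24, so (2,2) = 10.
Column 3 needs 34; the known cells sum to 27, so (4,3) = 7.
From row 2, 34 − (15 + 10 + 6) gives (2,4) = 3.

3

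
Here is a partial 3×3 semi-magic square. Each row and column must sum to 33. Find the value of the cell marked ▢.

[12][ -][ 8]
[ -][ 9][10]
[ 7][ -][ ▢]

Row 1 must total 33; the given cells sum to 20, so (1,2) = 13.
The remaining cell in row 2 is (2,1) = 33 − 19 = 14.
Column 2 needs 33; the known cells sum to 22, so (3,2) = 11.
Column 3 needs 33; the known cells sum to 18, so (3,3) = 15.

15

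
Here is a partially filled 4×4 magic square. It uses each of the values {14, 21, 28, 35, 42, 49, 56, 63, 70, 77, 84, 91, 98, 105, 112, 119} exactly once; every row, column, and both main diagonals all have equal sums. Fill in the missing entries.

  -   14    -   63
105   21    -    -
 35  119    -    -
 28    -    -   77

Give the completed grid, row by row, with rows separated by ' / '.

The 16 entries sum to 1064, so each line sums to 1064/4 = 266.
The remaining cell in column 1 is (1,1) = 266 − 168 = 98.
Column 2 must total 266; the given cells sum to 154, so (4,2) = 112.
Main diagonal must total 266; the given cells sum to 196, so (3,3) = 70.
Using anti-diagonal: 63 + 119 + 28 + ? → (2,3) = 266 − 210 = 56.
Using row 1: 98 + 14 + 63 + ? → (1,3) = 266 − 175 = 91.
Row 2: 105 + 21 + 56 + ? = 266, so (2,4) = 84.
Row 3 needs 266; the known cells sum to 224, so (3,4) = 42.
Using row 4: 28 + 112 + 77 + ? → (4,3) = 266 − 217 = 49.

98 14 91 63 / 105 21 56 84 / 35 119 70 42 / 28 112 49 77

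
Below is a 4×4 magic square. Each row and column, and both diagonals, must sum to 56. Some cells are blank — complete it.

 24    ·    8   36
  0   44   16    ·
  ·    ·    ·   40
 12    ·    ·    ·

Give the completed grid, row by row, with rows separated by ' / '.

Row 1: 24 + 8 + 36 + ? = 56, so (1,2) = -12.
Using row 2: 0 + 44 + 16 + ? → (2,4) = 56 − 60 = -4.
Column 1: 24 + 0 + 12 + ? = 56, so (3,1) = 20.
From column 4, 56 − (36 + (-4) + 40) gives (4,4) = -16.
From main diagonal, 56 − (24 + 44 + (-16)) gives (3,3) = 4.
Anti-diagonal needs 56; the known cells sum to 64, so (3,2) = -8.
Column 2 needs 56; the known cells sum to 24, so (4,2) = 32.
Column 3 needs 56; the known cells sum to 28, so (4,3) = 28.

24 -12 8 36 / 0 44 16 -4 / 20 -8 4 40 / 12 32 28 -16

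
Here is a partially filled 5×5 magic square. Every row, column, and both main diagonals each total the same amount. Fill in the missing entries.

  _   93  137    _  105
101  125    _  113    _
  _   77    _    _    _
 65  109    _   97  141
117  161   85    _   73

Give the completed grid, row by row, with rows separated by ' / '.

149 93 137 81 105 / 101 125 69 113 157 / 133 77 121 145 89 / 65 109 153 97 141 / 117 161 85 129 73

Column 2 is already complete: 93 + 125 + 77 + 109 + 161 = 565, so that is the magic constant.
From row 4, 565 − (65 + 109 + 97 + 141) gives (4,3) = 153.
From row 5, 565 − (117 + 161 + 85 + 73) gives (5,4) = 129.
Using anti-diagonal: 105 + 113 + 109 + 117 + ? → (3,3) = 565 − 444 = 121.
The remaining cell in column 3 is (2,3) = 565 − 496 = 69.
Main diagonal: 125 + 121 + 97 + 73 + ? = 565, so (1,1) = 149.
The remaining cell in row 1 is (1,4) = 565 − 484 = 81.
The remaining cell in row 2 is (2,5) = 565 − 408 = 157.
Column 1: 149 + 101 + 65 + 117 + ? = 565, so (3,1) = 133.
Column 4: 81 + 113 + 97 + 129 + ? = 565, so (3,4) = 145.
Column 5: 105 + 157 + 141 + 73 + ? = 565, so (3,5) = 89.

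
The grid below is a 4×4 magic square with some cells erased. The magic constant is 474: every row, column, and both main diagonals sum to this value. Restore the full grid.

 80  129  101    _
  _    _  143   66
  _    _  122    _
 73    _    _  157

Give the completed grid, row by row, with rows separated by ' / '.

80 129 101 164 / 150 115 143 66 / 171 94 122 87 / 73 136 108 157

Row 1: 80 + 129 + 101 + ? = 474, so (1,4) = 164.
Column 3 needs 474; the known cells sum to 366, so (4,3) = 108.
The remaining cell in column 4 is (3,4) = 474 − 387 = 87.
Main diagonal must total 474; the given cells sum to 359, so (2,2) = 115.
The remaining cell in anti-diagonal is (3,2) = 474 − 380 = 94.
From row 2, 474 − (115 + 143 + 66) gives (2,1) = 150.
From row 3, 474 − (94 + 122 + 87) gives (3,1) = 171.
Using row 4: 73 + 108 + 157 + ? → (4,2) = 474 − 338 = 136.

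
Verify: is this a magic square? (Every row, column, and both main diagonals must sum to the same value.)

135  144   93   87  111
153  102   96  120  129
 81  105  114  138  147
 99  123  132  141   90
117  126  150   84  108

No — column 5 sums to 585 but column 4 sums to 570.

Row 1: 135 + 144 + 93 + 87 + 111 = 570.
Row 2: 153 + 102 + 96 + 120 + 129 = 600.
Row 3: 81 + 105 + 114 + 138 + 147 = 585.
Row 4: 99 + 123 + 132 + 141 + 90 = 585.
Row 5: 117 + 126 + 150 + 84 + 108 = 585.
Column 1: 135 + 153 + 81 + 99 + 117 = 585.
Column 2: 144 + 102 + 105 + 123 + 126 = 600.
Column 3: 93 + 96 + 114 + 132 + 150 = 585.
Column 4: 87 + 120 + 138 + 141 + 84 = 570.
Column 5: 111 + 129 + 147 + 90 + 108 = 585.
Main diagonal: 135 + 102 + 114 + 141 + 108 = 600.
Anti-diagonal: 111 + 120 + 114 + 123 + 117 = 585.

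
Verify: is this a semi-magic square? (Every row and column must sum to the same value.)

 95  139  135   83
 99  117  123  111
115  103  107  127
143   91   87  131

Row 1: 95 + 139 + 135 + 83 = 452.
Row 2: 99 + 117 + 123 + 111 = 450.
Row 3: 115 + 103 + 107 + 127 = 452.
Row 4: 143 + 91 + 87 + 131 = 452.
Column 1: 95 + 99 + 115 + 143 = 452.
Column 2: 139 + 117 + 103 + 91 = 450.
Column 3: 135 + 123 + 107 + 87 = 452.
Column 4: 83 + 111 + 127 + 131 = 452.

No — row 2 sums to 450 but row 4 sums to 452.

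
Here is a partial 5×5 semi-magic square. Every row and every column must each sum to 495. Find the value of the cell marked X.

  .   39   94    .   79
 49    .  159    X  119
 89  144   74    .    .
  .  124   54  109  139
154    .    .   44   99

Using row 4: 124 + 54 + 109 + 139 + ? → (4,1) = 495 − 426 = 69.
Using column 1: 49 + 89 + 69 + 154 + ? → (1,1) = 495 − 361 = 134.
Column 3 needs 495; the known cells sum to 381, so (5,3) = 114.
Using column 5: 79 + 119 + 139 + 99 + ? → (3,5) = 495 − 436 = 59.
From row 1, 495 − (134 + 39 + 94 + 79) gives (1,4) = 149.
Row 3: 89 + 144 + 74 + 59 + ? = 495, so (3,4) = 129.
Row 5: 154 + 114 + 44 + 99 + ? = 495, so (5,2) = 84.
Column 2 must total 495; the given cells sum to 391, so (2,2) = 104.
The remaining cell in column 4 is (2,4) = 495 − 431 = 64.

64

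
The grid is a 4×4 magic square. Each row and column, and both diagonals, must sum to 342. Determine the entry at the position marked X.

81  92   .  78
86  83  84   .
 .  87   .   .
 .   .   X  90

79

Row 1: 81 + 92 + 78 + ? = 342, so (1,3) = 91.
Row 2 needs 342; the known cells sum to 253, so (2,4) = 89.
From column 2, 342 − (92 + 83 + 87) gives (4,2) = 80.
Using column 4: 78 + 89 + 90 + ? → (3,4) = 342 − 257 = 85.
From main diagonal, 342 − (81 + 83 + 90) gives (3,3) = 88.
Anti-diagonal needs 342; the known cells sum to 249, so (4,1) = 93.
From row 3, 342 − (87 + 88 + 85) gives (3,1) = 82.
Row 4: 93 + 80 + 90 + ? = 342, so (4,3) = 79.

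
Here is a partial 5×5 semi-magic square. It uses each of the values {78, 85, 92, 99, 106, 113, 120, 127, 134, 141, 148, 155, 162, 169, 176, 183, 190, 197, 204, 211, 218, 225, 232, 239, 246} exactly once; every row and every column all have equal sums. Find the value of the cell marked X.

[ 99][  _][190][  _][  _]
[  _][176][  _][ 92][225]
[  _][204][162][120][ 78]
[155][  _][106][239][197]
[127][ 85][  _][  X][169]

211

The 25 entries sum to 4050, so each line sums to 4050/5 = 810.
From row 3, 810 − (204 + 162 + 120 + 78) gives (3,1) = 246.
From row 4, 810 − (155 + 106 + 239 + 197) gives (4,2) = 113.
From column 1, 810 − (99 + 246 + 155 + 127) gives (2,1) = 183.
Column 2 needs 810; the known cells sum to 578, so (1,2) = 232.
From column 5, 810 − (225 + 78 + 197 + 169) gives (1,5) = 141.
The remaining cell in row 1 is (1,4) = 810 − 662 = 148.
The remaining cell in row 2 is (2,3) = 810 − 676 = 134.
Column 3: 190 + 134 + 162 + 106 + ? = 810, so (5,3) = 218.
The remaining cell in column 4 is (5,4) = 810 − 599 = 211.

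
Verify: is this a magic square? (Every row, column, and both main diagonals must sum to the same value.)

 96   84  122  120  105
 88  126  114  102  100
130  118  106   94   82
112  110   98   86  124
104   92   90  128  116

No — row 3 sums to 530 but row 1 sums to 527.

Row 1: 96 + 84 + 122 + 120 + 105 = 527.
Row 2: 88 + 126 + 114 + 102 + 100 = 530.
Row 3: 130 + 118 + 106 + 94 + 82 = 530.
Row 4: 112 + 110 + 98 + 86 + 124 = 530.
Row 5: 104 + 92 + 90 + 128 + 116 = 530.
Column 1: 96 + 88 + 130 + 112 + 104 = 530.
Column 2: 84 + 126 + 118 + 110 + 92 = 530.
Column 3: 122 + 114 + 106 + 98 + 90 = 530.
Column 4: 120 + 102 + 94 + 86 + 128 = 530.
Column 5: 105 + 100 + 82 + 124 + 116 = 527.
Main diagonal: 96 + 126 + 106 + 86 + 116 = 530.
Anti-diagonal: 105 + 102 + 106 + 110 + 104 = 527.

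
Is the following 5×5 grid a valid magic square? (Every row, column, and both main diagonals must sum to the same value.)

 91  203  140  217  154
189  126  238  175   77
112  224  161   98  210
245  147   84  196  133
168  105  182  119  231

Row 1: 91 + 203 + 140 + 217 + 154 = 805.
Row 2: 189 + 126 + 238 + 175 + 77 = 805.
Row 3: 112 + 224 + 161 + 98 + 210 = 805.
Row 4: 245 + 147 + 84 + 196 + 133 = 805.
Row 5: 168 + 105 + 182 + 119 + 231 = 805.
Column 1: 91 + 189 + 112 + 245 + 168 = 805.
Column 2: 203 + 126 + 224 + 147 + 105 = 805.
Column 3: 140 + 238 + 161 + 84 + 182 = 805.
Column 4: 217 + 175 + 98 + 196 + 119 = 805.
Column 5: 154 + 77 + 210 + 133 + 231 = 805.
Main diagonal: 91 + 126 + 161 + 196 + 231 = 805.
Anti-diagonal: 154 + 175 + 161 + 147 + 168 = 805.
All lines sum to 805.

Yes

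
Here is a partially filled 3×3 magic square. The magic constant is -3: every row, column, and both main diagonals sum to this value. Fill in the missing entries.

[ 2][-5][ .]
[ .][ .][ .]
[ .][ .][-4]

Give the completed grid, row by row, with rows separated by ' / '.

2 -5 0 / -3 -1 1 / -2 3 -4

From row 1, -3 − (2 + (-5)) gives (1,3) = 0.
Column 3 needs -3; the known cells sum to -4, so (2,3) = 1.
Using main diagonal: 2 + (-4) + ? → (2,2) = -3 − (-2) = -1.
Anti-diagonal: 0 + (-1) + ? = -3, so (3,1) = -2.
Using row 2: -1 + 1 + ? → (2,1) = -3 − 0 = -3.
From row 3, -3 − (-2 + (-4)) gives (3,2) = 3.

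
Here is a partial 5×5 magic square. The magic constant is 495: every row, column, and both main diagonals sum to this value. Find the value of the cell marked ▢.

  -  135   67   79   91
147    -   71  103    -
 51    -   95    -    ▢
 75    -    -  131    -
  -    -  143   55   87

139

From row 1, 495 − (135 + 67 + 79 + 91) gives (1,1) = 123.
From column 1, 495 − (123 + 147 + 51 + 75) gives (5,1) = 99.
The remaining cell in column 3 is (4,3) = 495 − 376 = 119.
The remaining cell in column 4 is (3,4) = 495 − 368 = 127.
Main diagonal: 123 + 95 + 131 + 87 + ? = 495, so (2,2) = 59.
Anti-diagonal must total 495; the given cells sum to 388, so (4,2) = 107.
Row 2: 147 + 59 + 71 + 103 + ? = 495, so (2,5) = 115.
From row 4, 495 − (75 + 107 + 119 + 131) gives (4,5) = 63.
The remaining cell in row 5 is (5,2) = 495 − 384 = 111.
From column 2, 495 − (135 + 59 + 107 + 111) gives (3,2) = 83.
The remaining cell in column 5 is (3,5) = 495 − 356 = 139.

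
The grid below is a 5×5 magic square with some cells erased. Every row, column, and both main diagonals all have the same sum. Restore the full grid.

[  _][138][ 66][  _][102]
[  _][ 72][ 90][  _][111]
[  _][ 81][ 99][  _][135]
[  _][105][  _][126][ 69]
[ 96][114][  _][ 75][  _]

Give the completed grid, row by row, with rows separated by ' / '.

Column 2 is already complete: 138 + 72 + 81 + 105 + 114 = 510, so that is the magic constant.
Column 5 needs 510; the known cells sum to 417, so (5,5) = 93.
Main diagonal: 72 + 99 + 126 + 93 + ? = 510, so (1,1) = 120.
Using anti-diagonal: 102 + 99 + 105 + 96 + ? → (2,4) = 510 − 402 = 108.
Using row 1: 120 + 138 + 66 + 102 + ? → (1,4) = 510 − 426 = 84.
Row 2: 72 + 90 + 108 + 111 + ? = 510, so (2,1) = 129.
The remaining cell in row 5 is (5,3) = 510 − 378 = 132.
Column 3 must total 510; the given cells sum to 387, so (4,3) = 123.
Column 4 needs 510; the known cells sum to 393, so (3,4) = 117.
Row 3 needs 510; the known cells sum to 432, so (3,1) = 78.
From row 4, 510 − (105 + 123 + 126 + 69) gives (4,1) = 87.

120 138 66 84 102 / 129 72 90 108 111 / 78 81 99 117 135 / 87 105 123 126 69 / 96 114 132 75 93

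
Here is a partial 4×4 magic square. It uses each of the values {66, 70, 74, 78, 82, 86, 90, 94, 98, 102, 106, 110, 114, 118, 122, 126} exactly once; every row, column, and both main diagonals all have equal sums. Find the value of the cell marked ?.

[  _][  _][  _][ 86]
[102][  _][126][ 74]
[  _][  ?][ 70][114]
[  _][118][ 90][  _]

The 16 entries sum to 1536, so each line sums to 1536/4 = 384.
Row 2: 102 + 126 + 74 + ? = 384, so (2,2) = 82.
The remaining cell in column 3 is (1,3) = 384 − 286 = 98.
Column 4 needs 384; the known cells sum to 274, so (4,4) = 110.
Main diagonal needs 384; the known cells sum to 262, so (1,1) = 122.
Using row 1: 122 + 98 + 86 + ? → (1,2) = 384 − 306 = 78.
Row 4: 118 + 90 + 110 + ? = 384, so (4,1) = 66.
From column 1, 384 − (122 + 102 + 66) gives (3,1) = 94.
Column 2 must total 384; the given cells sum to 278, so (3,2) = 106.

106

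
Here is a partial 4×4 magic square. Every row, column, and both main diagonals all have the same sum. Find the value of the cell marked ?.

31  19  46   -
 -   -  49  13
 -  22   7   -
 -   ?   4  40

37

Column 3 is complete and sums to 106; that is the magic constant.
Row 1 must total 106; the given cells sum to 96, so (1,4) = 10.
From column 4, 106 − (10 + 13 + 40) gives (3,4) = 43.
From main diagonal, 106 − (31 + 7 + 40) gives (2,2) = 28.
Anti-diagonal must total 106; the given cells sum to 81, so (4,1) = 25.
Row 2: 28 + 49 + 13 + ? = 106, so (2,1) = 16.
From row 3, 106 − (22 + 7 + 43) gives (3,1) = 34.
From row 4, 106 − (25 + 4 + 40) gives (4,2) = 37.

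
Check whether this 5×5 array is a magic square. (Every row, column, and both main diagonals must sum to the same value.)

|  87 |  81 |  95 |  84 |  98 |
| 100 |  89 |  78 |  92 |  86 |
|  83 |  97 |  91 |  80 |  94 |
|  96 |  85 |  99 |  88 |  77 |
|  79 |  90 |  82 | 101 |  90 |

No — row 4 sums to 445 but row 5 sums to 442.

Row 1: 87 + 81 + 95 + 84 + 98 = 445.
Row 2: 100 + 89 + 78 + 92 + 86 = 445.
Row 3: 83 + 97 + 91 + 80 + 94 = 445.
Row 4: 96 + 85 + 99 + 88 + 77 = 445.
Row 5: 79 + 90 + 82 + 101 + 90 = 442.
Column 1: 87 + 100 + 83 + 96 + 79 = 445.
Column 2: 81 + 89 + 97 + 85 + 90 = 442.
Column 3: 95 + 78 + 91 + 99 + 82 = 445.
Column 4: 84 + 92 + 80 + 88 + 101 = 445.
Column 5: 98 + 86 + 94 + 77 + 90 = 445.
Main diagonal: 87 + 89 + 91 + 88 + 90 = 445.
Anti-diagonal: 98 + 92 + 91 + 85 + 79 = 445.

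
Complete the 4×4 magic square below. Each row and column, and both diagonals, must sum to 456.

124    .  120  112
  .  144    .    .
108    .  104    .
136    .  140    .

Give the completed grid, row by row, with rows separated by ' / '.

Row 1 needs 456; the known cells sum to 356, so (1,2) = 100.
Column 1 needs 456; the known cells sum to 368, so (2,1) = 88.
Column 3 needs 456; the known cells sum to 364, so (2,3) = 92.
Using main diagonal: 124 + 144 + 104 + ? → (4,4) = 456 − 372 = 84.
Using anti-diagonal: 112 + 92 + 136 + ? → (3,2) = 456 − 340 = 116.
Row 2 must total 456; the given cells sum to 324, so (2,4) = 132.
Using row 3: 108 + 116 + 104 + ? → (3,4) = 456 − 328 = 128.
The remaining cell in row 4 is (4,2) = 456 − 360 = 96.

124 100 120 112 / 88 144 92 132 / 108 116 104 128 / 136 96 140 84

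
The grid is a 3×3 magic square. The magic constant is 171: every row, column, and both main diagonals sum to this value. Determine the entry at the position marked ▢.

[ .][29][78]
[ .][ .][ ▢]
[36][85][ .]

The remaining cell in row 1 is (1,1) = 171 − 107 = 64.
Using row 3: 36 + 85 + ? → (3,3) = 171 − 121 = 50.
Column 1: 64 + 36 + ? = 171, so (2,1) = 71.
Column 2 must total 171; the given cells sum to 114, so (2,2) = 57.
Using column 3: 78 + 50 + ? → (2,3) = 171 − 128 = 43.

43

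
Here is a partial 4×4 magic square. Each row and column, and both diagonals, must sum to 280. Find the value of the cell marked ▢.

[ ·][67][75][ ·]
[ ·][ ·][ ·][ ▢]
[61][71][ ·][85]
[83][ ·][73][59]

Using row 3: 61 + 71 + 85 + ? → (3,3) = 280 − 217 = 63.
Row 4: 83 + 73 + 59 + ? = 280, so (4,2) = 65.
From column 2, 280 − (67 + 71 + 65) gives (2,2) = 77.
Column 3: 75 + 63 + 73 + ? = 280, so (2,3) = 69.
From main diagonal, 280 − (77 + 63 + 59) gives (1,1) = 81.
Using anti-diagonal: 69 + 71 + 83 + ? → (1,4) = 280 − 223 = 57.
From column 1, 280 − (81 + 61 + 83) gives (2,1) = 55.
Column 4 needs 280; the known cells sum to 201, so (2,4) = 79.

79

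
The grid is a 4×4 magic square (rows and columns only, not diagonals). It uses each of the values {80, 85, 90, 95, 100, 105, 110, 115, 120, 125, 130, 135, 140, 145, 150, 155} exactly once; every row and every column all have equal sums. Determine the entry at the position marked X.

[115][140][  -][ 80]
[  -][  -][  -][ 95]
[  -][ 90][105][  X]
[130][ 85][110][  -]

The 16 entries sum to 1880, so each line sums to 1880/4 = 470.
From row 1, 470 − (115 + 140 + 80) gives (1,3) = 135.
From row 4, 470 − (130 + 85 + 110) gives (4,4) = 145.
The remaining cell in column 2 is (2,2) = 470 − 315 = 155.
Column 3: 135 + 105 + 110 + ? = 470, so (2,3) = 120.
Column 4 needs 470; the known cells sum to 320, so (3,4) = 150.

150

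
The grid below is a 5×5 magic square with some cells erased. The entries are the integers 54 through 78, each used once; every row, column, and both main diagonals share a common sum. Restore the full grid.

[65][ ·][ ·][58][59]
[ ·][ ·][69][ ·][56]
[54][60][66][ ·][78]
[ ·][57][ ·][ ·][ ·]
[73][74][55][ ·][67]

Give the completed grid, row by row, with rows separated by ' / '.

65 71 77 58 59 / 62 68 69 75 56 / 54 60 66 72 78 / 76 57 63 64 70 / 73 74 55 61 67

The entries are 54 through 78, which sum to 1650, so each line sums to 1650/5 = 330.
Row 3 needs 330; the known cells sum to 258, so (3,4) = 72.
Row 5 must total 330; the given cells sum to 269, so (5,4) = 61.
Column 5 needs 330; the known cells sum to 260, so (4,5) = 70.
Anti-diagonal must total 330; the given cells sum to 255, so (2,4) = 75.
From column 4, 330 − (58 + 75 + 72 + 61) gives (4,4) = 64.
Main diagonal must total 330; the given cells sum to 262, so (2,2) = 68.
Row 2: 68 + 69 + 75 + 56 + ? = 330, so (2,1) = 62.
Column 1 must total 330; the given cells sum to 254, so (4,1) = 76.
Column 2 must total 330; the given cells sum to 259, so (1,2) = 71.
Row 1: 65 + 71 + 58 + 59 + ? = 330, so (1,3) = 77.
Row 4 must total 330; the given cells sum to 267, so (4,3) = 63.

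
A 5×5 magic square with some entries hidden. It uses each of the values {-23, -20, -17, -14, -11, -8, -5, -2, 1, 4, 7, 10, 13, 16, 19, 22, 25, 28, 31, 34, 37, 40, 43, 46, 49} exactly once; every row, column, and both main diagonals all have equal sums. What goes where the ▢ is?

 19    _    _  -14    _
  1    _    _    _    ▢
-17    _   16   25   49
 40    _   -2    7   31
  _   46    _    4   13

-23

The 25 entries sum to 325, so each line sums to 325/5 = 65.
Using row 3: -17 + 16 + 25 + 49 + ? → (3,2) = 65 − 73 = -8.
Row 4 needs 65; the known cells sum to 76, so (4,2) = -11.
Using column 1: 19 + 1 + (-17) + 40 + ? → (5,1) = 65 − 43 = 22.
Column 4 needs 65; the known cells sum to 22, so (2,4) = 43.
Main diagonal needs 65; the known cells sum to 55, so (2,2) = 10.
Using anti-diagonal: 43 + 16 + (-11) + 22 + ? → (1,5) = 65 − 70 = -5.
Row 5 needs 65; the known cells sum to 85, so (5,3) = -20.
Column 2 must total 65; the given cells sum to 37, so (1,2) = 28.
Column 5 must total 65; the given cells sum to 88, so (2,5) = -23.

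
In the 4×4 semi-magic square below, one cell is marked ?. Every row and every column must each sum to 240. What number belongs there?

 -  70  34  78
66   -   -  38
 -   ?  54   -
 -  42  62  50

Using row 1: 70 + 34 + 78 + ? → (1,1) = 240 − 182 = 58.
The remaining cell in row 4 is (4,1) = 240 − 154 = 86.
Column 1: 58 + 66 + 86 + ? = 240, so (3,1) = 30.
Using column 3: 34 + 54 + 62 + ? → (2,3) = 240 − 150 = 90.
Column 4 must total 240; the given cells sum to 166, so (3,4) = 74.
Row 2 must total 240; the given cells sum to 194, so (2,2) = 46.
Row 3 needs 240; the known cells sum to 158, so (3,2) = 82.

82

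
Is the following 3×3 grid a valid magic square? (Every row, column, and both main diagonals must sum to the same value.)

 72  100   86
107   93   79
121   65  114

Row 1: 72 + 100 + 86 = 258.
Row 2: 107 + 93 + 79 = 279.
Row 3: 121 + 65 + 114 = 300.
Column 1: 72 + 107 + 121 = 300.
Column 2: 100 + 93 + 65 = 258.
Column 3: 86 + 79 + 114 = 279.
Main diagonal: 72 + 93 + 114 = 279.
Anti-diagonal: 86 + 93 + 121 = 300.

No — column 3 sums to 279 but column 1 sums to 300.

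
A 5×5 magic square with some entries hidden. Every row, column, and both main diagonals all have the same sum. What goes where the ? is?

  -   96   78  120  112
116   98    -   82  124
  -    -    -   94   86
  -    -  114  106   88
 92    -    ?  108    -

126

Column 4 is complete and sums to 510; that is the magic constant.
Row 1 must total 510; the given cells sum to 406, so (1,1) = 104.
From row 2, 510 − (116 + 98 + 82 + 124) gives (2,3) = 90.
The remaining cell in column 5 is (5,5) = 510 − 410 = 100.
From main diagonal, 510 − (104 + 98 + 106 + 100) gives (3,3) = 102.
The remaining cell in anti-diagonal is (4,2) = 510 − 388 = 122.
Row 4 must total 510; the given cells sum to 430, so (4,1) = 80.
From column 1, 510 − (104 + 116 + 80 + 92) gives (3,1) = 118.
Column 3: 78 + 90 + 102 + 114 + ? = 510, so (5,3) = 126.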